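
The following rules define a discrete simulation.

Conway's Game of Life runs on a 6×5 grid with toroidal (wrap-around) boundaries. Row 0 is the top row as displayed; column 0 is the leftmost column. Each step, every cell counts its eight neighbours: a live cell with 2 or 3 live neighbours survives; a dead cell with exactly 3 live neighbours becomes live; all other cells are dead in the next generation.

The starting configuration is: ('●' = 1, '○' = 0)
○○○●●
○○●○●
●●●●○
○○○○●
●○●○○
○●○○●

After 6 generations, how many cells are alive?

t=0: ○○○●●
○○●○●
●●●●○
○○○○●
●○●○○
○●○○●
t=1: ○○●○●
○○○○○
●●●○○
○○○○●
●●○●●
○●●○●
t=2: ●●●○○
●○●●○
●●○○○
○○○○○
○●○○○
○○○○○
t=3: ●○●●●
○○○●○
●●●○●
●●○○○
○○○○○
●○●○○
t=4: ●○●○○
○○○○○
○○●●●
○○●○●
●○○○○
●○●○○
t=5: ○○○○○
○●●○●
○○●○●
●●●○●
●○○●●
●○○○●
t=6: ○●○●●
●●●○○
○○○○●
○○●○○
○○●○○
●○○●○

11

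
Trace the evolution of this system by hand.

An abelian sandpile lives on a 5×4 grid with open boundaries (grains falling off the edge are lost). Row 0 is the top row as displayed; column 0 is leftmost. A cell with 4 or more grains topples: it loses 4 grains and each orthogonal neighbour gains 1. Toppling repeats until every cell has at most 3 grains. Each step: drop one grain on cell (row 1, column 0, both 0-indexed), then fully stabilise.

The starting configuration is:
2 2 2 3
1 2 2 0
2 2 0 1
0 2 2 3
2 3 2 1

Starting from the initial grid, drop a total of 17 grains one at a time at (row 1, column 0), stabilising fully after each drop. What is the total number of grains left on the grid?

step 0: 2 2 2 3
1 2 2 0
2 2 0 1
0 2 2 3
2 3 2 1
step 1: 2 2 2 3
2 2 2 0
2 2 0 1
0 2 2 3
2 3 2 1
step 2: 2 2 2 3
3 2 2 0
2 2 0 1
0 2 2 3
2 3 2 1
step 3: 3 2 2 3
0 3 2 0
3 2 0 1
0 2 2 3
2 3 2 1
step 4: 3 2 2 3
1 3 2 0
3 2 0 1
0 2 2 3
2 3 2 1
step 5: 3 2 2 3
2 3 2 0
3 2 0 1
0 2 2 3
2 3 2 1
step 6: 3 2 2 3
3 3 2 0
3 2 0 1
0 2 2 3
2 3 2 1
step 7: 1 0 3 3
3 2 3 0
1 0 1 1
1 3 2 3
2 3 2 1
step 8: 2 0 3 3
0 3 3 0
2 0 1 1
1 3 2 3
2 3 2 1
step 9: 2 0 3 3
1 3 3 0
2 0 1 1
1 3 2 3
2 3 2 1
step 10: 2 0 3 3
2 3 3 0
2 0 1 1
1 3 2 3
2 3 2 1
step 11: 2 0 3 3
3 3 3 0
2 0 1 1
1 3 2 3
2 3 2 1
step 12: 3 2 1 0
1 1 1 2
3 1 2 1
1 3 2 3
2 3 2 1
step 13: 3 2 1 0
2 1 1 2
3 1 2 1
1 3 2 3
2 3 2 1
step 14: 3 2 1 0
3 1 1 2
3 1 2 1
1 3 2 3
2 3 2 1
step 15: 0 3 1 0
2 2 1 2
0 2 2 1
2 3 2 3
2 3 2 1
step 16: 0 3 1 0
3 2 1 2
0 2 2 1
2 3 2 3
2 3 2 1
step 17: 1 3 1 0
0 3 1 2
1 2 2 1
2 3 2 3
2 3 2 1

35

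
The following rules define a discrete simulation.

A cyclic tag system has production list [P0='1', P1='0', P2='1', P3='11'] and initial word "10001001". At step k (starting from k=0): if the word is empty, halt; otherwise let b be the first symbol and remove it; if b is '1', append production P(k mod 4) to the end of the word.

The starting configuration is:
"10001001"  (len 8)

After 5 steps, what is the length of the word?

t=0: "10001001"  (len 8)
t=1: "00010011"  (len 8)
t=2: "0010011"  (len 7)
t=3: "010011"  (len 6)
t=4: "10011"  (len 5)
t=5: "00111"  (len 5)

5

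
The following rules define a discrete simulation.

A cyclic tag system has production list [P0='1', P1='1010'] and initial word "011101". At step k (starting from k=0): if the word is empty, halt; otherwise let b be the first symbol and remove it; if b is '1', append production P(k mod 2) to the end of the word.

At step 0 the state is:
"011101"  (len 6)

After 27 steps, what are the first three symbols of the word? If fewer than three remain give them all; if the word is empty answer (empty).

010

0) "011101"  (len 6)
1) "11101"  (len 5)
2) "11011010"  (len 8)
3) "10110101"  (len 8)
4) "01101011010"  (len 11)
5) "1101011010"  (len 10)
6) "1010110101010"  (len 13)
7) "0101101010101"  (len 13)
8) "101101010101"  (len 12)
9) "011010101011"  (len 12)
10) "11010101011"  (len 11)
11) "10101010111"  (len 11)
12) "01010101111010"  (len 14)
13) "1010101111010"  (len 13)
14) "0101011110101010"  (len 16)
15) "101011110101010"  (len 15)
16) "010111101010101010"  (len 18)
17) "10111101010101010"  (len 17)
18) "01111010101010101010"  (len 20)
19) "1111010101010101010"  (len 19)
20) "1110101010101010101010"  (len 22)
21) "1101010101010101010101"  (len 22)
22) "1010101010101010101011010"  (len 25)
23) "0101010101010101010110101"  (len 25)
24) "101010101010101010110101"  (len 24)
25) "010101010101010101101011"  (len 24)
26) "10101010101010101101011"  (len 23)
27) "01010101010101011010111"  (len 23)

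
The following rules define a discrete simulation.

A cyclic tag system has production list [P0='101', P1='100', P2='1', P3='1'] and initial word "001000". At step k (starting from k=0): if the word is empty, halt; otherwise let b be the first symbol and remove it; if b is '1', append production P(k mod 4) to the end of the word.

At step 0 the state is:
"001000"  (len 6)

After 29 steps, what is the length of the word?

gen 0: "001000"  (len 6)
gen 1: "01000"  (len 5)
gen 2: "1000"  (len 4)
gen 3: "0001"  (len 4)
gen 4: "001"  (len 3)
gen 5: "01"  (len 2)
gen 6: "1"  (len 1)
gen 7: "1"  (len 1)
gen 8: "1"  (len 1)
gen 9: "101"  (len 3)
gen 10: "01100"  (len 5)
gen 11: "1100"  (len 4)
gen 12: "1001"  (len 4)
gen 13: "001101"  (len 6)
gen 14: "01101"  (len 5)
gen 15: "1101"  (len 4)
gen 16: "1011"  (len 4)
gen 17: "011101"  (len 6)
gen 18: "11101"  (len 5)
gen 19: "11011"  (len 5)
gen 20: "10111"  (len 5)
gen 21: "0111101"  (len 7)
gen 22: "111101"  (len 6)
gen 23: "111011"  (len 6)
gen 24: "110111"  (len 6)
gen 25: "10111101"  (len 8)
gen 26: "0111101100"  (len 10)
gen 27: "111101100"  (len 9)
gen 28: "111011001"  (len 9)
gen 29: "11011001101"  (len 11)

11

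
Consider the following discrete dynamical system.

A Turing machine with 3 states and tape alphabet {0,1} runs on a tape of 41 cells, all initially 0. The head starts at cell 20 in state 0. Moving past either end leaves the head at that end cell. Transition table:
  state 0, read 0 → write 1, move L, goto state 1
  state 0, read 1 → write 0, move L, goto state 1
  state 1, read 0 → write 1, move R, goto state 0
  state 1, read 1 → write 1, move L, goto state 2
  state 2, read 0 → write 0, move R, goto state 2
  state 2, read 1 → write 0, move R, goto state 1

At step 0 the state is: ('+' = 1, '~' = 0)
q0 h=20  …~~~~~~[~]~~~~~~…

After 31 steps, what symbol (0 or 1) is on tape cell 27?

0

0) q0 h=20  …~~~~~~[~]~~~~~~…
1) q1 h=19  …~~~~~~[~]+~~~~~…
2) q0 h=20  …~~~~~+[+]~~~~~~…
3) q1 h=19  …~~~~~~[+]~~~~~~…
4) q2 h=18  …~~~~~~[~]+~~~~~…
5) q2 h=19  …~~~~~~[+]~~~~~~…
6) q1 h=20  …~~~~~~[~]~~~~~~…
7) q0 h=21  …~~~~~+[~]~~~~~~…
8) q1 h=20  …~~~~~~[+]+~~~~~…
9) q2 h=19  …~~~~~~[~]++~~~~…
10) q2 h=20  …~~~~~~[+]+~~~~~…
11) q1 h=21  …~~~~~~[+]~~~~~~…
12) q2 h=20  …~~~~~~[~]+~~~~~…
13) q2 h=21  …~~~~~~[+]~~~~~~…
14) q1 h=22  …~~~~~~[~]~~~~~~…
15) q0 h=23  …~~~~~+[~]~~~~~~…
16) q1 h=22  …~~~~~~[+]+~~~~~…
17) q2 h=21  …~~~~~~[~]++~~~~…
18) q2 h=22  …~~~~~~[+]+~~~~~…
19) q1 h=23  …~~~~~~[+]~~~~~~…
20) q2 h=22  …~~~~~~[~]+~~~~~…
21) q2 h=23  …~~~~~~[+]~~~~~~…
22) q1 h=24  …~~~~~~[~]~~~~~~…
23) q0 h=25  …~~~~~+[~]~~~~~~…
24) q1 h=24  …~~~~~~[+]+~~~~~…
25) q2 h=23  …~~~~~~[~]++~~~~…
26) q2 h=24  …~~~~~~[+]+~~~~~…
27) q1 h=25  …~~~~~~[+]~~~~~~…
28) q2 h=24  …~~~~~~[~]+~~~~~…
29) q2 h=25  …~~~~~~[+]~~~~~~…
30) q1 h=26  …~~~~~~[~]~~~~~~…
31) q0 h=27  …~~~~~+[~]~~~~~~…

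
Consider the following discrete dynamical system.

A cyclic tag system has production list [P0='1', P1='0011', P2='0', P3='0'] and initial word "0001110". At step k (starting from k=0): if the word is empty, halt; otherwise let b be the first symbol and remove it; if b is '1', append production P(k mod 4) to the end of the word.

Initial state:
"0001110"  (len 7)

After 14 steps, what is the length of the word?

[0] "0001110"  (len 7)
[1] "001110"  (len 6)
[2] "01110"  (len 5)
[3] "1110"  (len 4)
[4] "1100"  (len 4)
[5] "1001"  (len 4)
[6] "0010011"  (len 7)
[7] "010011"  (len 6)
[8] "10011"  (len 5)
[9] "00111"  (len 5)
[10] "0111"  (len 4)
[11] "111"  (len 3)
[12] "110"  (len 3)
[13] "101"  (len 3)
[14] "010011"  (len 6)

6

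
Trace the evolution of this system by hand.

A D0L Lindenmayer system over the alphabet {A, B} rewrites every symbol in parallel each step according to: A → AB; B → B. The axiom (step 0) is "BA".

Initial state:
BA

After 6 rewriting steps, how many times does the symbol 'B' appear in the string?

step 0: BA
step 1: BAB
step 2: BABB
step 3: BABBB
step 4: BABBBB
step 5: BABBBBB
step 6: BABBBBBB

7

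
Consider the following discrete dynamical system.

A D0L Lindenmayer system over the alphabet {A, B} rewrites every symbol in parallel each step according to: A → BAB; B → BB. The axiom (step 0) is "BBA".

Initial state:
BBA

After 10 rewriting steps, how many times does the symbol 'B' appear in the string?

t=0: BBA
t=1: BBBBBAB
t=2: BBBBBBBBBBBABBB
t=3: BBBBBBBBBBBBBBBBBBBBBBBABBBBBBB
t=4: BBBBBBBBBBBBBBBBBBBBBBBBBBBBBBBBBBBBBBBBBBBBBBBABBBBBBBBBBBBBBB
t=5: BBBBBBBBBBBBBBBBBBBBBBBBBBBBBBBBBBBBBBBBBBBBBBBBBBBBBBBBBB…BBBBBBBBBBBBBBBBBBBBBBBBBBABBBBBBBBBBBBBBBBBBBBBBBBBBBBBBB  (len 127)
t=6: BBBBBBBBBBBBBBBBBBBBBBBBBBBBBBBBBBBBBBBBBBBBBBBBBBBBBBBBBB…BBBBBBBBBBBBBBBBBBBBBBBBBBBBBBBBBBBBBBBBBBBBBBBBBBBBBBBBBB  (len 255)
t=7: BBBBBBBBBBBBBBBBBBBBBBBBBBBBBBBBBBBBBBBBBBBBBBBBBBBBBBBBBB…BBBBBBBBBBBBBBBBBBBBBBBBBBBBBBBBBBBBBBBBBBBBBBBBBBBBBBBBBB  (len 511)
t=8: BBBBBBBBBBBBBBBBBBBBBBBBBBBBBBBBBBBBBBBBBBBBBBBBBBBBBBBBBB…BBBBBBBBBBBBBBBBBBBBBBBBBBBBBBBBBBBBBBBBBBBBBBBBBBBBBBBBBB  (len 1023)
t=9: BBBBBBBBBBBBBBBBBBBBBBBBBBBBBBBBBBBBBBBBBBBBBBBBBBBBBBBBBB…BBBBBBBBBBBBBBBBBBBBBBBBBBBBBBBBBBBBBBBBBBBBBBBBBBBBBBBBBB  (len 2047)
t=10: BBBBBBBBBBBBBBBBBBBBBBBBBBBBBBBBBBBBBBBBBBBBBBBBBBBBBBBBBB…BBBBBBBBBBBBBBBBBBBBBBBBBBBBBBBBBBBBBBBBBBBBBBBBBBBBBBBBBB  (len 4095)

4094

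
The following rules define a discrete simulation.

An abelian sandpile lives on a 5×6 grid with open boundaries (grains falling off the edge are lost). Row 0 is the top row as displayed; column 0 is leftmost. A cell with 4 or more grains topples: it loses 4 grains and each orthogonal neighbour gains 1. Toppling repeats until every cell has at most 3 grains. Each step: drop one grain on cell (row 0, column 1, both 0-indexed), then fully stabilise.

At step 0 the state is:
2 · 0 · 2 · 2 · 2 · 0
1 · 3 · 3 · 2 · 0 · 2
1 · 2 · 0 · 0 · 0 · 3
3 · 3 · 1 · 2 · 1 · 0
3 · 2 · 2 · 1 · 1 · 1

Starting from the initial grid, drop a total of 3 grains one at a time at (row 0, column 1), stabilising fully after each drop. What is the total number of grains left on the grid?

k=0  2 · 0 · 2 · 2 · 2 · 0
1 · 3 · 3 · 2 · 0 · 2
1 · 2 · 0 · 0 · 0 · 3
3 · 3 · 1 · 2 · 1 · 0
3 · 2 · 2 · 1 · 1 · 1
k=1  2 · 1 · 2 · 2 · 2 · 0
1 · 3 · 3 · 2 · 0 · 2
1 · 2 · 0 · 0 · 0 · 3
3 · 3 · 1 · 2 · 1 · 0
3 · 2 · 2 · 1 · 1 · 1
k=2  2 · 2 · 2 · 2 · 2 · 0
1 · 3 · 3 · 2 · 0 · 2
1 · 2 · 0 · 0 · 0 · 3
3 · 3 · 1 · 2 · 1 · 0
3 · 2 · 2 · 1 · 1 · 1
k=3  2 · 3 · 2 · 2 · 2 · 0
1 · 3 · 3 · 2 · 0 · 2
1 · 2 · 0 · 0 · 0 · 3
3 · 3 · 1 · 2 · 1 · 0
3 · 2 · 2 · 1 · 1 · 1

48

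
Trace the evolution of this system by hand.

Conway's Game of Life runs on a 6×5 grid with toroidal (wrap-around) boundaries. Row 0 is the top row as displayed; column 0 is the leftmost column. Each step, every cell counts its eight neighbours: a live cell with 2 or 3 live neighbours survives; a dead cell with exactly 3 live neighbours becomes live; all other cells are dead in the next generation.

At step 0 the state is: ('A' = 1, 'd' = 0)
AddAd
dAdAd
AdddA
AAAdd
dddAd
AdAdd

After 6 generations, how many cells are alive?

[0] AddAd
dAdAd
AdddA
AAAdd
dddAd
AdAdd
[1] AddAd
dAAAd
dddAA
AAAAd
AddAA
dAAAd
[2] Adddd
AAddd
ddddd
dAddd
ddddd
dAddd
[3] Adddd
AAddd
AAddd
ddddd
ddddd
ddddd
[4] AAddd
ddddA
AAddd
ddddd
ddddd
ddddd
[5] Adddd
ddddA
Adddd
ddddd
ddddd
ddddd
[6] ddddd
AdddA
ddddd
ddddd
ddddd
ddddd

2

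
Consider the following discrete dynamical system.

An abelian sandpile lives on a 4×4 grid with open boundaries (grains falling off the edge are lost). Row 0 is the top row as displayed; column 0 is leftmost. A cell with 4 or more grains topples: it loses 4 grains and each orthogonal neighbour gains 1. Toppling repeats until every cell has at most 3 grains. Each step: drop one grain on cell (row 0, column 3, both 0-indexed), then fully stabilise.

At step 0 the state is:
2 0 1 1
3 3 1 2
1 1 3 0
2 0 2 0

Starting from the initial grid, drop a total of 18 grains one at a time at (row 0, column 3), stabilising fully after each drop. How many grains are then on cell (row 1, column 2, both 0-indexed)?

3

[0] 2 0 1 1
3 3 1 2
1 1 3 0
2 0 2 0
[1] 2 0 1 2
3 3 1 2
1 1 3 0
2 0 2 0
[2] 2 0 1 3
3 3 1 2
1 1 3 0
2 0 2 0
[3] 2 0 2 0
3 3 1 3
1 1 3 0
2 0 2 0
[4] 2 0 2 1
3 3 1 3
1 1 3 0
2 0 2 0
[5] 2 0 2 2
3 3 1 3
1 1 3 0
2 0 2 0
[6] 2 0 2 3
3 3 1 3
1 1 3 0
2 0 2 0
[7] 2 0 3 1
3 3 2 0
1 1 3 1
2 0 2 0
[8] 2 0 3 2
3 3 2 0
1 1 3 1
2 0 2 0
[9] 2 0 3 3
3 3 2 0
1 1 3 1
2 0 2 0
[10] 2 1 0 1
3 3 3 1
1 1 3 1
2 0 2 0
[11] 2 1 0 2
3 3 3 1
1 1 3 1
2 0 2 0
[12] 2 1 0 3
3 3 3 1
1 1 3 1
2 0 2 0
[13] 2 1 1 0
3 3 3 2
1 1 3 1
2 0 2 0
[14] 2 1 1 1
3 3 3 2
1 1 3 1
2 0 2 0
[15] 2 1 1 2
3 3 3 2
1 1 3 1
2 0 2 0
[16] 2 1 1 3
3 3 3 2
1 1 3 1
2 0 2 0
[17] 2 1 2 0
3 3 3 3
1 1 3 1
2 0 2 0
[18] 2 1 2 1
3 3 3 3
1 1 3 1
2 0 2 0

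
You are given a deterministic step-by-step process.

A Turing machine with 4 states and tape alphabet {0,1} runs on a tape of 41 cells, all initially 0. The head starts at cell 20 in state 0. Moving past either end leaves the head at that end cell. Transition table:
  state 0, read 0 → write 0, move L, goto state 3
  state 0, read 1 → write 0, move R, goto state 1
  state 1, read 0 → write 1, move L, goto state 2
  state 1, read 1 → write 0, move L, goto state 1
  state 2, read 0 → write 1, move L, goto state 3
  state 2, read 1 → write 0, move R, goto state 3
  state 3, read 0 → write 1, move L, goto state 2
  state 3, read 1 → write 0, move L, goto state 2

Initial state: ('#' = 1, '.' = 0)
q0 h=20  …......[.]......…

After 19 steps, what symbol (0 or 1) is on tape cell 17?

1

[0] q0 h=20  …......[.]......…
[1] q3 h=19  …......[.]......…
[2] q2 h=18  …......[.]#.....…
[3] q3 h=17  …......[.]##....…
[4] q2 h=16  …......[.]###...…
[5] q3 h=15  …......[.]####..…
[6] q2 h=14  …......[.]#####.…
[7] q3 h=13  …......[.]######…
[8] q2 h=12  …......[.]######…
[9] q3 h=11  …......[.]######…
[10] q2 h=10  …......[.]######…
[11] q3 h= 9  …......[.]######…
[12] q2 h= 8  …......[.]######…
[13] q3 h= 7  …......[.]######…
[14] q2 h= 6  |......[.]######…
[15] q3 h= 5  |.....[.]######…
[16] q2 h= 4  |....[.]######…
[17] q3 h= 3  |...[.]######…
[18] q2 h= 2  |..[.]######…
[19] q3 h= 1  |.[.]######…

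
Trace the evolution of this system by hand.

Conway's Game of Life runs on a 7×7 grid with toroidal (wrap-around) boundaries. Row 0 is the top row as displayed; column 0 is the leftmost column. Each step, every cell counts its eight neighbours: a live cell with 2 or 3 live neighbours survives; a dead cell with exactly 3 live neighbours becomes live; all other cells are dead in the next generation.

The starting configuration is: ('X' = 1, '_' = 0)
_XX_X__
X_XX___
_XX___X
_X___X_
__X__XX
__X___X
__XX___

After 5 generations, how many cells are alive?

9

[0] _XX_X__
X_XX___
_XX___X
_X___X_
__X__XX
__X___X
__XX___
[1] ____X__
X______
___X__X
_X___X_
XXX__XX
_XX__XX
_______
[2] _______
_______
X_____X
_X__XX_
____X__
__X__X_
_____X_
[3] _______
_______
X____XX
X___XXX
___XX__
____XX_
_______
[4] _______
______X
X___X__
X__X___
___X___
___XXX_
_______
[5] _______
_______
X_____X
___XX__
__XX___
___XX__
____X__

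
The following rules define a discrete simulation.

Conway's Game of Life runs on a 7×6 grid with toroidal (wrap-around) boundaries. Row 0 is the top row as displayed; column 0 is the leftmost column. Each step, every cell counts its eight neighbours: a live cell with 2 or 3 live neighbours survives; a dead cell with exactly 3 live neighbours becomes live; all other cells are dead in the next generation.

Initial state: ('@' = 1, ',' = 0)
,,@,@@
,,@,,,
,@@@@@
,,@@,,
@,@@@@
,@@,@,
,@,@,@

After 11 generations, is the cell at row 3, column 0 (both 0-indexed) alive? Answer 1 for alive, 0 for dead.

1

[0] ,,@,@@
,,@,,,
,@@@@@
,,@@,,
@,@@@@
,@@,@,
,@,@,@
[1] @@@,@@
@,,,,,
,@,,@,
,,,,,,
@,,,,@
,,,,,,
,@,,,@
[2] ,,@,@,
,,@@@,
,,,,,,
@,,,,@
,,,,,,
,,,,,@
,@@,@@
[3] ,,,,,,
,,@,@,
,,,@@@
,,,,,,
@,,,,@
@,,,@@
@@@,@@
[4] @,@,@,
,,,,@@
,,,@@@
@,,,,,
@,,,@,
,,,@,,
,@,@@,
[5] @@@,,,
@,,,,,
@,,@,,
@,,@,,
,,,,,@
,,@@,@
,@,,@@
[6] ,,@,,,
@,@,,@
@@,,,@
@,,,@@
@,@@,@
,,@@,@
,,,,@@
[7] @@,@@,
,,@,,@
,,,,,,
,,@@,,
,,@,,,
,@@,,,
,,@,@@
[8] @@,,,,
@@@@@@
,,@@,,
,,@@,,
,,,,,,
,@@,,,
,,,,@@
[9] ,,,,,,
,,,,@@
@,,,,@
,,@@,,
,@,@,,
,,,,,,
,,@,,@
[10] ,,,,@@
@,,,@@
@,,@,@
@@@@@,
,,,@,,
,,@,,,
,,,,,,
[11] @,,,@,
,,,@,,
,,,,,,
@@,,,,
,,,,@,
,,,,,,
,,,,,,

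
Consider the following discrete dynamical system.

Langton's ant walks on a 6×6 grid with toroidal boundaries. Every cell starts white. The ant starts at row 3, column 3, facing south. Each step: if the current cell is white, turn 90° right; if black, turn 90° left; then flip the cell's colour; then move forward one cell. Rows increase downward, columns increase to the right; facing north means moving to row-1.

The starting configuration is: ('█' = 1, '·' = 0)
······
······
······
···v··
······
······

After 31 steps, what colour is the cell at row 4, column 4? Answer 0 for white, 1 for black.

1

gen 0: ······
······
······
···v··
······
······
gen 1: ······
······
······
··<█··
······
······
gen 2: ······
······
··^···
··██··
······
······
gen 3: ······
······
··█>··
··██··
······
······
gen 4: ······
······
··██··
··█v··
······
······
gen 5: ······
······
··██··
··█·>·
······
······
gen 6: ······
······
··██··
··█·█·
····v·
······
gen 7: ······
······
··██··
··█·█·
···<█·
······
gen 8: ······
······
··██··
··█^█·
···██·
······
gen 9: ······
······
··██··
··██>·
···██·
······
gen 10: ······
······
··██^·
··██··
···██·
······
gen 11: ······
······
··███>
··██··
···██·
······
gen 12: ······
······
··████
··██·v
···██·
······
gen 13: ······
······
··████
··██<█
···██·
······
gen 14: ······
······
··██^█
··████
···██·
······
gen 15: ······
······
··█<·█
··████
···██·
······
gen 16: ······
······
··█··█
··█v██
···██·
······
gen 17: ······
······
··█··█
··█·>█
···██·
······
gen 18: ······
······
··█·^█
··█··█
···██·
······
gen 19: ······
······
··█·█>
··█··█
···██·
······
gen 20: ······
·····^
··█·█·
··█··█
···██·
······
gen 21: ······
>····█
··█·█·
··█··█
···██·
······
gen 22: ······
█····█
v·█·█·
··█··█
···██·
······
gen 23: ······
█····█
█·█·█<
··█··█
···██·
······
gen 24: ······
█····^
█·█·██
··█··█
···██·
······
gen 25: ······
█···<·
█·█·██
··█··█
···██·
······
gen 26: ····^·
█···█·
█·█·██
··█··█
···██·
······
gen 27: ····█>
█···█·
█·█·██
··█··█
···██·
······
gen 28: ····██
█···█v
█·█·██
··█··█
···██·
······
gen 29: ····██
█···<█
█·█·██
··█··█
···██·
······
gen 30: ····██
█····█
█·█·v█
··█··█
···██·
······
gen 31: ····██
█····█
█·█··>
··█··█
···██·
······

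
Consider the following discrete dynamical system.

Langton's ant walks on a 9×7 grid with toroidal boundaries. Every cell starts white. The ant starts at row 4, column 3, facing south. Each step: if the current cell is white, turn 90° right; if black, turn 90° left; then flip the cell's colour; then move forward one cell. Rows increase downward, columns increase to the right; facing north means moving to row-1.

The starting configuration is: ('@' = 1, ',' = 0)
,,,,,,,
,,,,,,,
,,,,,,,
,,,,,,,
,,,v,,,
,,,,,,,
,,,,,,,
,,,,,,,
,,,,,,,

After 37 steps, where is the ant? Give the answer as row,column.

t=0: ,,,,,,,
,,,,,,,
,,,,,,,
,,,,,,,
,,,v,,,
,,,,,,,
,,,,,,,
,,,,,,,
,,,,,,,
t=1: ,,,,,,,
,,,,,,,
,,,,,,,
,,,,,,,
,,<@,,,
,,,,,,,
,,,,,,,
,,,,,,,
,,,,,,,
t=2: ,,,,,,,
,,,,,,,
,,,,,,,
,,^,,,,
,,@@,,,
,,,,,,,
,,,,,,,
,,,,,,,
,,,,,,,
t=3: ,,,,,,,
,,,,,,,
,,,,,,,
,,@>,,,
,,@@,,,
,,,,,,,
,,,,,,,
,,,,,,,
,,,,,,,
t=4: ,,,,,,,
,,,,,,,
,,,,,,,
,,@@,,,
,,@v,,,
,,,,,,,
,,,,,,,
,,,,,,,
,,,,,,,
t=5: ,,,,,,,
,,,,,,,
,,,,,,,
,,@@,,,
,,@,>,,
,,,,,,,
,,,,,,,
,,,,,,,
,,,,,,,
t=6: ,,,,,,,
,,,,,,,
,,,,,,,
,,@@,,,
,,@,@,,
,,,,v,,
,,,,,,,
,,,,,,,
,,,,,,,
t=7: ,,,,,,,
,,,,,,,
,,,,,,,
,,@@,,,
,,@,@,,
,,,<@,,
,,,,,,,
,,,,,,,
,,,,,,,
t=8: ,,,,,,,
,,,,,,,
,,,,,,,
,,@@,,,
,,@^@,,
,,,@@,,
,,,,,,,
,,,,,,,
,,,,,,,
t=9: ,,,,,,,
,,,,,,,
,,,,,,,
,,@@,,,
,,@@>,,
,,,@@,,
,,,,,,,
,,,,,,,
,,,,,,,
t=10: ,,,,,,,
,,,,,,,
,,,,,,,
,,@@^,,
,,@@,,,
,,,@@,,
,,,,,,,
,,,,,,,
,,,,,,,
t=11: ,,,,,,,
,,,,,,,
,,,,,,,
,,@@@>,
,,@@,,,
,,,@@,,
,,,,,,,
,,,,,,,
,,,,,,,
t=12: ,,,,,,,
,,,,,,,
,,,,,,,
,,@@@@,
,,@@,v,
,,,@@,,
,,,,,,,
,,,,,,,
,,,,,,,
t=13: ,,,,,,,
,,,,,,,
,,,,,,,
,,@@@@,
,,@@<@,
,,,@@,,
,,,,,,,
,,,,,,,
,,,,,,,
t=14: ,,,,,,,
,,,,,,,
,,,,,,,
,,@@^@,
,,@@@@,
,,,@@,,
,,,,,,,
,,,,,,,
,,,,,,,
t=15: ,,,,,,,
,,,,,,,
,,,,,,,
,,@<,@,
,,@@@@,
,,,@@,,
,,,,,,,
,,,,,,,
,,,,,,,
t=16: ,,,,,,,
,,,,,,,
,,,,,,,
,,@,,@,
,,@v@@,
,,,@@,,
,,,,,,,
,,,,,,,
,,,,,,,
t=17: ,,,,,,,
,,,,,,,
,,,,,,,
,,@,,@,
,,@,>@,
,,,@@,,
,,,,,,,
,,,,,,,
,,,,,,,
t=18: ,,,,,,,
,,,,,,,
,,,,,,,
,,@,^@,
,,@,,@,
,,,@@,,
,,,,,,,
,,,,,,,
,,,,,,,
t=19: ,,,,,,,
,,,,,,,
,,,,,,,
,,@,@>,
,,@,,@,
,,,@@,,
,,,,,,,
,,,,,,,
,,,,,,,
t=20: ,,,,,,,
,,,,,,,
,,,,,^,
,,@,@,,
,,@,,@,
,,,@@,,
,,,,,,,
,,,,,,,
,,,,,,,
t=21: ,,,,,,,
,,,,,,,
,,,,,@>
,,@,@,,
,,@,,@,
,,,@@,,
,,,,,,,
,,,,,,,
,,,,,,,
t=22: ,,,,,,,
,,,,,,,
,,,,,@@
,,@,@,v
,,@,,@,
,,,@@,,
,,,,,,,
,,,,,,,
,,,,,,,
t=23: ,,,,,,,
,,,,,,,
,,,,,@@
,,@,@<@
,,@,,@,
,,,@@,,
,,,,,,,
,,,,,,,
,,,,,,,
t=24: ,,,,,,,
,,,,,,,
,,,,,^@
,,@,@@@
,,@,,@,
,,,@@,,
,,,,,,,
,,,,,,,
,,,,,,,
t=25: ,,,,,,,
,,,,,,,
,,,,<,@
,,@,@@@
,,@,,@,
,,,@@,,
,,,,,,,
,,,,,,,
,,,,,,,
t=26: ,,,,,,,
,,,,^,,
,,,,@,@
,,@,@@@
,,@,,@,
,,,@@,,
,,,,,,,
,,,,,,,
,,,,,,,
t=27: ,,,,,,,
,,,,@>,
,,,,@,@
,,@,@@@
,,@,,@,
,,,@@,,
,,,,,,,
,,,,,,,
,,,,,,,
t=28: ,,,,,,,
,,,,@@,
,,,,@v@
,,@,@@@
,,@,,@,
,,,@@,,
,,,,,,,
,,,,,,,
,,,,,,,
t=29: ,,,,,,,
,,,,@@,
,,,,<@@
,,@,@@@
,,@,,@,
,,,@@,,
,,,,,,,
,,,,,,,
,,,,,,,
t=30: ,,,,,,,
,,,,@@,
,,,,,@@
,,@,v@@
,,@,,@,
,,,@@,,
,,,,,,,
,,,,,,,
,,,,,,,
t=31: ,,,,,,,
,,,,@@,
,,,,,@@
,,@,,>@
,,@,,@,
,,,@@,,
,,,,,,,
,,,,,,,
,,,,,,,
t=32: ,,,,,,,
,,,,@@,
,,,,,^@
,,@,,,@
,,@,,@,
,,,@@,,
,,,,,,,
,,,,,,,
,,,,,,,
t=33: ,,,,,,,
,,,,@@,
,,,,<,@
,,@,,,@
,,@,,@,
,,,@@,,
,,,,,,,
,,,,,,,
,,,,,,,
t=34: ,,,,,,,
,,,,^@,
,,,,@,@
,,@,,,@
,,@,,@,
,,,@@,,
,,,,,,,
,,,,,,,
,,,,,,,
t=35: ,,,,,,,
,,,<,@,
,,,,@,@
,,@,,,@
,,@,,@,
,,,@@,,
,,,,,,,
,,,,,,,
,,,,,,,
t=36: ,,,^,,,
,,,@,@,
,,,,@,@
,,@,,,@
,,@,,@,
,,,@@,,
,,,,,,,
,,,,,,,
,,,,,,,
t=37: ,,,@>,,
,,,@,@,
,,,,@,@
,,@,,,@
,,@,,@,
,,,@@,,
,,,,,,,
,,,,,,,
,,,,,,,

0,4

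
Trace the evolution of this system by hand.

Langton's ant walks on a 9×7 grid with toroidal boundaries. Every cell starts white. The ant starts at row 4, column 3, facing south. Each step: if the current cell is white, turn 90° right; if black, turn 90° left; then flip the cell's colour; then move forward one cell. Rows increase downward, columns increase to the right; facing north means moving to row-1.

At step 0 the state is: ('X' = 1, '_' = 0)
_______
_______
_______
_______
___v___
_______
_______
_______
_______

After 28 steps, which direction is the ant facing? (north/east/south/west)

t=0: _______
_______
_______
_______
___v___
_______
_______
_______
_______
t=1: _______
_______
_______
_______
__<X___
_______
_______
_______
_______
t=2: _______
_______
_______
__^____
__XX___
_______
_______
_______
_______
t=3: _______
_______
_______
__X>___
__XX___
_______
_______
_______
_______
t=4: _______
_______
_______
__XX___
__Xv___
_______
_______
_______
_______
t=5: _______
_______
_______
__XX___
__X_>__
_______
_______
_______
_______
t=6: _______
_______
_______
__XX___
__X_X__
____v__
_______
_______
_______
t=7: _______
_______
_______
__XX___
__X_X__
___<X__
_______
_______
_______
t=8: _______
_______
_______
__XX___
__X^X__
___XX__
_______
_______
_______
t=9: _______
_______
_______
__XX___
__XX>__
___XX__
_______
_______
_______
t=10: _______
_______
_______
__XX^__
__XX___
___XX__
_______
_______
_______
t=11: _______
_______
_______
__XXX>_
__XX___
___XX__
_______
_______
_______
t=12: _______
_______
_______
__XXXX_
__XX_v_
___XX__
_______
_______
_______
t=13: _______
_______
_______
__XXXX_
__XX<X_
___XX__
_______
_______
_______
t=14: _______
_______
_______
__XX^X_
__XXXX_
___XX__
_______
_______
_______
t=15: _______
_______
_______
__X<_X_
__XXXX_
___XX__
_______
_______
_______
t=16: _______
_______
_______
__X__X_
__XvXX_
___XX__
_______
_______
_______
t=17: _______
_______
_______
__X__X_
__X_>X_
___XX__
_______
_______
_______
t=18: _______
_______
_______
__X_^X_
__X__X_
___XX__
_______
_______
_______
t=19: _______
_______
_______
__X_X>_
__X__X_
___XX__
_______
_______
_______
t=20: _______
_______
_____^_
__X_X__
__X__X_
___XX__
_______
_______
_______
t=21: _______
_______
_____X>
__X_X__
__X__X_
___XX__
_______
_______
_______
t=22: _______
_______
_____XX
__X_X_v
__X__X_
___XX__
_______
_______
_______
t=23: _______
_______
_____XX
__X_X<X
__X__X_
___XX__
_______
_______
_______
t=24: _______
_______
_____^X
__X_XXX
__X__X_
___XX__
_______
_______
_______
t=25: _______
_______
____<_X
__X_XXX
__X__X_
___XX__
_______
_______
_______
t=26: _______
____^__
____X_X
__X_XXX
__X__X_
___XX__
_______
_______
_______
t=27: _______
____X>_
____X_X
__X_XXX
__X__X_
___XX__
_______
_______
_______
t=28: _______
____XX_
____XvX
__X_XXX
__X__X_
___XX__
_______
_______
_______

south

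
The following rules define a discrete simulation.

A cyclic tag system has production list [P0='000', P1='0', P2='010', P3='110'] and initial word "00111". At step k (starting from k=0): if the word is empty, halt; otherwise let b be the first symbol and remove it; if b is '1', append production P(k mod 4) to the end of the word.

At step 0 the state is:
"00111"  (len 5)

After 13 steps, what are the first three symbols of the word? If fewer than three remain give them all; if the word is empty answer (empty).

001

k=0  "00111"  (len 5)
k=1  "0111"  (len 4)
k=2  "111"  (len 3)
k=3  "11010"  (len 5)
k=4  "1010110"  (len 7)
k=5  "010110000"  (len 9)
k=6  "10110000"  (len 8)
k=7  "0110000010"  (len 10)
k=8  "110000010"  (len 9)
k=9  "10000010000"  (len 11)
k=10  "00000100000"  (len 11)
k=11  "0000100000"  (len 10)
k=12  "000100000"  (len 9)
k=13  "00100000"  (len 8)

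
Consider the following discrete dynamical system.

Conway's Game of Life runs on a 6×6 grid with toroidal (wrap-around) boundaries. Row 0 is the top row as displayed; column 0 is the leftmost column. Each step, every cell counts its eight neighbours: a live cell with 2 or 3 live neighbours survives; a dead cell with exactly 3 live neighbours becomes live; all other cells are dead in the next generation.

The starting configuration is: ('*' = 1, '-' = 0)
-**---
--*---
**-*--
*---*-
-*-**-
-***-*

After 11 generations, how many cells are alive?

8

k=0  -**---
--*---
**-*--
*---*-
-*-**-
-***-*
k=1  *-----
*--*--
****-*
*---*-
-*----
------
k=2  ------
---**-
--**--
---**-
------
------
k=3  ------
--***-
--*---
--***-
------
------
k=4  ---*--
--**--
-*----
--**--
---*--
------
k=5  --**--
--**--
-*----
--**--
--**--
------
k=6  --**--
-*-*--
-*----
-*-*--
--**--
------
k=7  --**--
-*-*--
**----
-*-*--
--**--
------
k=8  --**--
**-*--
**----
**-*--
--**--
------
k=9  -***--
*--*--
-----*
*--*--
-***--
------
k=10  -***--
**-**-
*---**
**-**-
-***--
------
k=11  **-**-
------
------
------
**-**-
------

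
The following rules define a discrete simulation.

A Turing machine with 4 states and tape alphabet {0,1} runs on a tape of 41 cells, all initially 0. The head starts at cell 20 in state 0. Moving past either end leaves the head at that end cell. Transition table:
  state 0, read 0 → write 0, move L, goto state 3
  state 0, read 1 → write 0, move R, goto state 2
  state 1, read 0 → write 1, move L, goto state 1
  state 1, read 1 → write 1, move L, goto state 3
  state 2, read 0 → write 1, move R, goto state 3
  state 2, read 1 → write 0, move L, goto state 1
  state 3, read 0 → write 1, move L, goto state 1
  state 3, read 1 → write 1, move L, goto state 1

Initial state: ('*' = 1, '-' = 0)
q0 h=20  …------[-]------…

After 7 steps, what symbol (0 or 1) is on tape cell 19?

[0] q0 h=20  …------[-]------…
[1] q3 h=19  …------[-]------…
[2] q1 h=18  …------[-]*-----…
[3] q1 h=17  …------[-]**----…
[4] q1 h=16  …------[-]***---…
[5] q1 h=15  …------[-]****--…
[6] q1 h=14  …------[-]*****-…
[7] q1 h=13  …------[-]******…

1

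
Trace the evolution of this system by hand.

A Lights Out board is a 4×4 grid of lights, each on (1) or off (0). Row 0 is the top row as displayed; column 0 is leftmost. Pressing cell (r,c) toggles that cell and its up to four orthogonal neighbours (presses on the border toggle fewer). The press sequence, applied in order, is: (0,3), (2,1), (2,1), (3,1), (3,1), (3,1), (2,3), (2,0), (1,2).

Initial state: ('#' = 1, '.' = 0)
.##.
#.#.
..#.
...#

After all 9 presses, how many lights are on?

10

t=0: .##.
#.#.
..#.
...#
t=1: .#.#
#.##
..#.
...#
t=2: .#.#
####
##..
.#.#
t=3: .#.#
#.##
..#.
...#
t=4: .#.#
#.##
.##.
####
t=5: .#.#
#.##
..#.
...#
t=6: .#.#
#.##
.##.
####
t=7: .#.#
#.#.
.#.#
###.
t=8: .#.#
..#.
#..#
.##.
t=9: .###
.#.#
#.##
.##.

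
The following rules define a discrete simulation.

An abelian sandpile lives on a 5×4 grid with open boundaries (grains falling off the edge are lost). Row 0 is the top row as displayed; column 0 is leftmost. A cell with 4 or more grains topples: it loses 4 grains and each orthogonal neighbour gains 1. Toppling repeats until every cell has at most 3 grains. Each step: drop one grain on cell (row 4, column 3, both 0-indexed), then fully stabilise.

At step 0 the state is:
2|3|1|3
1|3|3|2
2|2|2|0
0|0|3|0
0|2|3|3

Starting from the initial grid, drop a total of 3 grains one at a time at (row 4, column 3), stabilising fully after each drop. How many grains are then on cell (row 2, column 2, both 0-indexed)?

t=0: 2|3|1|3
1|3|3|2
2|2|2|0
0|0|3|0
0|2|3|3
t=1: 2|3|1|3
1|3|3|2
2|2|3|0
0|1|0|2
0|3|1|1
t=2: 2|3|1|3
1|3|3|2
2|2|3|0
0|1|0|2
0|3|1|2
t=3: 2|3|1|3
1|3|3|2
2|2|3|0
0|1|0|2
0|3|1|3

3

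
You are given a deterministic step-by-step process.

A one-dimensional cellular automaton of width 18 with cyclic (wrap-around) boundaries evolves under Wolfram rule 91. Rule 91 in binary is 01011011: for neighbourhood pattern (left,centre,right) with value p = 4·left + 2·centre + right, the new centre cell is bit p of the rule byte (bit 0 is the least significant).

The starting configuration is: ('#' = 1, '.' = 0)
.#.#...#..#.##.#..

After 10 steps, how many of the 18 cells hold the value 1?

[0] .#.#...#..#.##.#..
[1] #...###.##..##..##
[2] #####.#.#########.
[3] #...#...#.......#.
[4] .###.###.#######..
[5] ##.#.#.#.#.....###
[6] .#........######..
[7] #.#########....###
[8] #.#.......######..
[9] ...########....###
[10] ####......######.#

11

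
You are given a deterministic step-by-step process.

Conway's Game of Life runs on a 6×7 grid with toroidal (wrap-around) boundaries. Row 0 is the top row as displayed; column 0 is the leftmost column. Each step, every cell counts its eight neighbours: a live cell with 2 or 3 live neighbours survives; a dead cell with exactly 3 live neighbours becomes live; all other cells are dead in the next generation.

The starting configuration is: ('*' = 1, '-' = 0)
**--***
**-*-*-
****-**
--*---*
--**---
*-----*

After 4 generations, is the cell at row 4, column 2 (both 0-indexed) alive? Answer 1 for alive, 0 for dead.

[0] **--***
**-*-*-
****-**
--*---*
--**---
*-----*
[1] --*-*--
---*---
---*-*-
----***
****--*
--***--
[2] --*-*--
--**---
---*-**
-*-----
**----*
*---**-
[3] -**-**-
--*--*-
---**--
-**--*-
-*---**
*--***-
[4] -**----
-**--*-
-*-***-
****-**
-*-*---
*--*---

0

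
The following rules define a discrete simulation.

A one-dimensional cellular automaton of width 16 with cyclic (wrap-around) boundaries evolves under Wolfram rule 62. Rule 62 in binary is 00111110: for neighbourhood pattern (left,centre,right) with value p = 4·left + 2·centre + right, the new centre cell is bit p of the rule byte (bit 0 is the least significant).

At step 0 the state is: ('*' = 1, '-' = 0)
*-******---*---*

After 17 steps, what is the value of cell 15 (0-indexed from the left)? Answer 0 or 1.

gen 0: *-******---*---*
gen 1: -**-----*-***-**
gen 2: **-*---****--**-
gen 3: *-***-**---***-*
gen 4: -**--**-*-**--**
gen 5: **-***-****-***-
gen 6: *-**--**---**--*
gen 7: -**-***-*-**-***
gen 8: **-**--****-**--
gen 9: *-**-***---**-**
gen 10: -**-**--*-**-**-
gen 11: **-**-*****-**-*
gen 12: --**-**----**-**
gen 13: ***-**-*--**-**-
gen 14: *--**-*****-**-*
gen 15: -***-**----**-**
gen 16: **--**-*--**-**-
gen 17: *-***-*****-**-*

1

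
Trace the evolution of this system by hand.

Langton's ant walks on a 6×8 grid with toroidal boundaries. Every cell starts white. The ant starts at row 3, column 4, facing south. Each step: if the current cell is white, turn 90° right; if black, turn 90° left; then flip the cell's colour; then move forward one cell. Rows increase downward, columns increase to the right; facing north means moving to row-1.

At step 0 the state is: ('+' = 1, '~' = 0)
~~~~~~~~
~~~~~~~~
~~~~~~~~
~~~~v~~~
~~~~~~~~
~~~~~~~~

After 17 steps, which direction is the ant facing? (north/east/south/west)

east

[0] ~~~~~~~~
~~~~~~~~
~~~~~~~~
~~~~v~~~
~~~~~~~~
~~~~~~~~
[1] ~~~~~~~~
~~~~~~~~
~~~~~~~~
~~~<+~~~
~~~~~~~~
~~~~~~~~
[2] ~~~~~~~~
~~~~~~~~
~~~^~~~~
~~~++~~~
~~~~~~~~
~~~~~~~~
[3] ~~~~~~~~
~~~~~~~~
~~~+>~~~
~~~++~~~
~~~~~~~~
~~~~~~~~
[4] ~~~~~~~~
~~~~~~~~
~~~++~~~
~~~+v~~~
~~~~~~~~
~~~~~~~~
[5] ~~~~~~~~
~~~~~~~~
~~~++~~~
~~~+~>~~
~~~~~~~~
~~~~~~~~
[6] ~~~~~~~~
~~~~~~~~
~~~++~~~
~~~+~+~~
~~~~~v~~
~~~~~~~~
[7] ~~~~~~~~
~~~~~~~~
~~~++~~~
~~~+~+~~
~~~~<+~~
~~~~~~~~
[8] ~~~~~~~~
~~~~~~~~
~~~++~~~
~~~+^+~~
~~~~++~~
~~~~~~~~
[9] ~~~~~~~~
~~~~~~~~
~~~++~~~
~~~++>~~
~~~~++~~
~~~~~~~~
[10] ~~~~~~~~
~~~~~~~~
~~~++^~~
~~~++~~~
~~~~++~~
~~~~~~~~
[11] ~~~~~~~~
~~~~~~~~
~~~+++>~
~~~++~~~
~~~~++~~
~~~~~~~~
[12] ~~~~~~~~
~~~~~~~~
~~~++++~
~~~++~v~
~~~~++~~
~~~~~~~~
[13] ~~~~~~~~
~~~~~~~~
~~~++++~
~~~++<+~
~~~~++~~
~~~~~~~~
[14] ~~~~~~~~
~~~~~~~~
~~~++^+~
~~~++++~
~~~~++~~
~~~~~~~~
[15] ~~~~~~~~
~~~~~~~~
~~~+<~+~
~~~++++~
~~~~++~~
~~~~~~~~
[16] ~~~~~~~~
~~~~~~~~
~~~+~~+~
~~~+v++~
~~~~++~~
~~~~~~~~
[17] ~~~~~~~~
~~~~~~~~
~~~+~~+~
~~~+~>+~
~~~~++~~
~~~~~~~~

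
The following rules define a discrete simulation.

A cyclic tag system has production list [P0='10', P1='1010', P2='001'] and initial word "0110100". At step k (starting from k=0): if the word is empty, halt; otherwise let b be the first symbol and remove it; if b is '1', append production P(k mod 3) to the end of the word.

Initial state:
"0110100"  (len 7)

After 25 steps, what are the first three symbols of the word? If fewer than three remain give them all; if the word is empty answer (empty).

step 0: "0110100"  (len 7)
step 1: "110100"  (len 6)
step 2: "101001010"  (len 9)
step 3: "01001010001"  (len 11)
step 4: "1001010001"  (len 10)
step 5: "0010100011010"  (len 13)
step 6: "010100011010"  (len 12)
step 7: "10100011010"  (len 11)
step 8: "01000110101010"  (len 14)
step 9: "1000110101010"  (len 13)
step 10: "00011010101010"  (len 14)
step 11: "0011010101010"  (len 13)
step 12: "011010101010"  (len 12)
step 13: "11010101010"  (len 11)
step 14: "10101010101010"  (len 14)
step 15: "0101010101010001"  (len 16)
step 16: "101010101010001"  (len 15)
step 17: "010101010100011010"  (len 18)
step 18: "10101010100011010"  (len 17)
step 19: "010101010001101010"  (len 18)
step 20: "10101010001101010"  (len 17)
step 21: "0101010001101010001"  (len 19)
step 22: "101010001101010001"  (len 18)
step 23: "010100011010100011010"  (len 21)
step 24: "10100011010100011010"  (len 20)
step 25: "010001101010001101010"  (len 21)

010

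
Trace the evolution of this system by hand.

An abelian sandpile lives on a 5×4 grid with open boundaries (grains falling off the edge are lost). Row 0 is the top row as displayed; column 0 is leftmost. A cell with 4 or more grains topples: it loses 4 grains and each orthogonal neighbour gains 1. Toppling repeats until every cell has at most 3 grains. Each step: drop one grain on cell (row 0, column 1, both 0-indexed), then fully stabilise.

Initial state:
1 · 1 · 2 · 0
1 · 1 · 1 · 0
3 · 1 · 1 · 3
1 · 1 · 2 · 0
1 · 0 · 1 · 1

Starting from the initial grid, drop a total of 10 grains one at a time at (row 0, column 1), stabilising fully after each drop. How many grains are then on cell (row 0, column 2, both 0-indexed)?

k=0  1 · 1 · 2 · 0
1 · 1 · 1 · 0
3 · 1 · 1 · 3
1 · 1 · 2 · 0
1 · 0 · 1 · 1
k=1  1 · 2 · 2 · 0
1 · 1 · 1 · 0
3 · 1 · 1 · 3
1 · 1 · 2 · 0
1 · 0 · 1 · 1
k=2  1 · 3 · 2 · 0
1 · 1 · 1 · 0
3 · 1 · 1 · 3
1 · 1 · 2 · 0
1 · 0 · 1 · 1
k=3  2 · 0 · 3 · 0
1 · 2 · 1 · 0
3 · 1 · 1 · 3
1 · 1 · 2 · 0
1 · 0 · 1 · 1
k=4  2 · 1 · 3 · 0
1 · 2 · 1 · 0
3 · 1 · 1 · 3
1 · 1 · 2 · 0
1 · 0 · 1 · 1
k=5  2 · 2 · 3 · 0
1 · 2 · 1 · 0
3 · 1 · 1 · 3
1 · 1 · 2 · 0
1 · 0 · 1 · 1
k=6  2 · 3 · 3 · 0
1 · 2 · 1 · 0
3 · 1 · 1 · 3
1 · 1 · 2 · 0
1 · 0 · 1 · 1
k=7  3 · 1 · 0 · 1
1 · 3 · 2 · 0
3 · 1 · 1 · 3
1 · 1 · 2 · 0
1 · 0 · 1 · 1
k=8  3 · 2 · 0 · 1
1 · 3 · 2 · 0
3 · 1 · 1 · 3
1 · 1 · 2 · 0
1 · 0 · 1 · 1
k=9  3 · 3 · 0 · 1
1 · 3 · 2 · 0
3 · 1 · 1 · 3
1 · 1 · 2 · 0
1 · 0 · 1 · 1
k=10  0 · 2 · 1 · 1
3 · 0 · 3 · 0
3 · 2 · 1 · 3
1 · 1 · 2 · 0
1 · 0 · 1 · 1

1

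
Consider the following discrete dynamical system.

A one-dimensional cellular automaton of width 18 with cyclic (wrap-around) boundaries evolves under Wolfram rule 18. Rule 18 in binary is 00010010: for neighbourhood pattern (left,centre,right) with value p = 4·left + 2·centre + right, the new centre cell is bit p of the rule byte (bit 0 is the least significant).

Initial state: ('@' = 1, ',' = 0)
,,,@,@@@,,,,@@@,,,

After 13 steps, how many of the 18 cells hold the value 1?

k=0  ,,,@,@@@,,,,@@@,,,
k=1  ,,@,,,,,@,,@,,,@,,
k=2  ,@,@,,,@,@@,@,@,@,
k=3  @,,,@,@,,,,,,,,,,@
k=4  ,@,@,,,@,,,,,,,,@,
k=5  @,,,@,@,@,,,,,,@,@
k=6  ,@,@,,,,,@,,,,@,,,
k=7  @,,,@,,,@,@,,@,@,,
k=8  ,@,@,@,@,,,@@,,,@@
k=9  ,,,,,,,,@,@,,@,@,,
k=10  ,,,,,,,@,,,@@,,,@,
k=11  ,,,,,,@,@,@,,@,@,@
k=12  @,,,,@,,,,,@@,,,,,
k=13  ,@,,@,@,,,@,,@,,,@

6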